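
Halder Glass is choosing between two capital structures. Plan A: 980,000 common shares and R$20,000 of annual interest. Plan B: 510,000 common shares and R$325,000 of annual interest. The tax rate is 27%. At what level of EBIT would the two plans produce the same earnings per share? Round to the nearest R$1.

R$655,957

Set EPS_A = EPS_B: (EBIT − R$20,000)(1 − 0.27) ÷ 980,000 = (EBIT − R$325,000)(1 − 0.27) ÷ 510,000.
The (1 − t) factor cancels: (EBIT − 20,000) × 510,000 = (EBIT − 325,000) × 980,000.
EBIT × (980,000 − 510,000) = 325,000 × 980,000 − 20,000 × 510,000 = 308,300,000,000, so EBIT = 308,300,000,000 ÷ 470,000 = 655,957.45.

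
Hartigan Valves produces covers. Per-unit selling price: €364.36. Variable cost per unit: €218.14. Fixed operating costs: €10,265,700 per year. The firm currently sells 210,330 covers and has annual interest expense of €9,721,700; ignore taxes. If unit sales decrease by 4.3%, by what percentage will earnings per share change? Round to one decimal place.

-12.3%

At 210,330 units, contribution = 210,330 × €146.22 = €30,754,452.60.
EBIT = €30,754,452.60 − €10,265,700 = €20,488,752.60.
Interest = €9,721,700.00, so EBIT − I = €10,767,052.60.
Degree of combined leverage = contribution ÷ (EBIT − I) = €30,754,452.60 ÷ €10,767,052.60 = 2.8563.
EPS therefore changes by 2.8563 × (-4.3%) = -12.3%.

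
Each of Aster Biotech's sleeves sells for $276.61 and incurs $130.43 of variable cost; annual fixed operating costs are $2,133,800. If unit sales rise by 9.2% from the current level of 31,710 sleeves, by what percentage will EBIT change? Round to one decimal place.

At 31,710 units, contribution = 31,710 × $146.18 = $4,635,367.80.
EBIT = $4,635,367.80 − $2,133,800 = $2,501,567.80.
DOL = contribution ÷ EBIT = $4,635,367.80 ÷ $2,501,567.80 = 1.8530.
So EBIT moves 1.8530 × (+9.2%) = +17.0%.

+17.0%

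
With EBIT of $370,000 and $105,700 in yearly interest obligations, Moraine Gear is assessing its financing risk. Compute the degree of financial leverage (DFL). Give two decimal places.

1.40

Annual interest charges come to $105,700.00.
Degree of financial leverage = EBIT / (EBIT − interest) = $370,000 / $264,300.00 = 1.3999.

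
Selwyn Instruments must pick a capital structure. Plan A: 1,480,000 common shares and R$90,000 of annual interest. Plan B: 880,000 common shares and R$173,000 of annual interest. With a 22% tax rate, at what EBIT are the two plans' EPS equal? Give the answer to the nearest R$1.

At indifference, (EBIT − 90,000)(1 − t)/1,480,000 = (EBIT − 173,000)(1 − t)/880,000.
The (1 − t) factor cancels: (EBIT − 90,000) × 880,000 = (EBIT − 173,000) × 1,480,000.
EBIT × (1,480,000 − 880,000) = 173,000 × 1,480,000 − 90,000 × 880,000 = 176,840,000,000, so EBIT = 176,840,000,000 ÷ 600,000 = 294,733.33.

R$294,733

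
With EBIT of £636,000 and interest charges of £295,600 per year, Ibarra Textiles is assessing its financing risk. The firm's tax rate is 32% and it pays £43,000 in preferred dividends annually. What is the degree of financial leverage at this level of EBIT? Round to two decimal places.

Annual interest charges come to £295,600.00.
Pre-tax preferred-dividend burden = £43,000 ÷ (1 − 0.32) = £63,235.29.
DFL = EBIT ÷ [EBIT − I − D_p/(1−t)] = £636,000 ÷ [£636,000 − £295,600.00 − £63,235.29] = £636,000 ÷ £277,164.71 = 2.2947.

2.29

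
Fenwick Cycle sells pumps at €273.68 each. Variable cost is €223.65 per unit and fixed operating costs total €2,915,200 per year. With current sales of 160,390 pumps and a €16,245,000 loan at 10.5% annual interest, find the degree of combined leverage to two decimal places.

2.36

Total contribution margin = 160,390 × €50.03 = €8,024,311.70.
EBIT = €8,024,311.70 − €2,915,200 = €5,109,111.70. Interest = €1,705,725.00, so EBIT − I = €3,403,386.70.
DCL = contribution ÷ (EBIT − I) = €8,024,311.70 ÷ €3,403,386.70 = 2.3577.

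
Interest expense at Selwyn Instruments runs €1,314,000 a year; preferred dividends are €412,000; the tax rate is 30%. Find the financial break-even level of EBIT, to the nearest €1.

Grossing the preferred dividend up to pre-tax terms: €412,000 / (1 − 0.30) = €588,571.43.
EPS = 0 when EBIT covers interest plus the pre-tax preferred burden: €1,314,000 + €588,571.43 = €1,902,571.43.

€1,902,571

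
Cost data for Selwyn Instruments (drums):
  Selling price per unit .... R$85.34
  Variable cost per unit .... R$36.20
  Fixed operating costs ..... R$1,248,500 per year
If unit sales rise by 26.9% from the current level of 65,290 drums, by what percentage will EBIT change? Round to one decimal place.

+44.0%

At 65,290 units, contribution = 65,290 × R$49.14 = R$3,208,350.60.
Operating income = contribution − fixed costs = R$3,208,350.60 − R$1,248,500 = R$1,959,850.60.
DOL = contribution ÷ EBIT = R$3,208,350.60 ÷ R$1,959,850.60 = 1.6370.
Operating income changes by 1.6370 × +26.9% = +44.0%.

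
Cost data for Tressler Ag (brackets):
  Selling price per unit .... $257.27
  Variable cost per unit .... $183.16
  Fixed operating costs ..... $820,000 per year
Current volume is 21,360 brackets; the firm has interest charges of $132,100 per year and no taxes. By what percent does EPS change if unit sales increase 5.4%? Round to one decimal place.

+13.5%

At 21,360 units, contribution = 21,360 × $74.11 = $1,582,989.60.
EBIT = $1,582,989.60 − $820,000 = $762,989.60.
Interest = $132,100.00, so EBIT − I = $630,889.60.
Degree of combined leverage = contribution ÷ (EBIT − I) = $1,582,989.60 ÷ $630,889.60 = 2.5091.
EPS therefore changes by 2.5091 × (+5.4%) = +13.5%.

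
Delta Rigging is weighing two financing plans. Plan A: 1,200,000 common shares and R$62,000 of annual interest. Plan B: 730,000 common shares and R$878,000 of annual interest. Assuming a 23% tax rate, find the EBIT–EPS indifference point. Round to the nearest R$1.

At indifference, (EBIT − 62,000)(1 − t)/1,200,000 = (EBIT − 878,000)(1 − t)/730,000.
The (1 − t) factor cancels: (EBIT − 62,000) × 730,000 = (EBIT − 878,000) × 1,200,000.
EBIT × (1,200,000 − 730,000) = 878,000 × 1,200,000 − 62,000 × 730,000 = 1,008,340,000,000, so EBIT = 1,008,340,000,000 ÷ 470,000 = 2,145,404.26.

R$2,145,404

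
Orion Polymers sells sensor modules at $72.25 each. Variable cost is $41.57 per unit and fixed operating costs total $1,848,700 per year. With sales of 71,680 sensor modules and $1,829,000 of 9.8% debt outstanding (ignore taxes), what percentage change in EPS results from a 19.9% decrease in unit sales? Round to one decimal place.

Contribution at this volume is 71,680 × $30.68 = $2,199,142.40.
EBIT = $2,199,142.40 − $1,848,700 = $350,442.40.
Interest = $179,242.00, so EBIT − I = $171,200.40.
Degree of combined leverage = contribution ÷ (EBIT − I) = $2,199,142.40 ÷ $171,200.40 = 12.8454.
%ΔEPS = DCL × %ΔSales = 12.8454 × -19.9% = -255.6%.

-255.6%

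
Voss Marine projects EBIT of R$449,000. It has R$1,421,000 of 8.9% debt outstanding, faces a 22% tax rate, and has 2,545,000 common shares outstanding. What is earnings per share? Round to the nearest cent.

Interest = R$126,469.00, so EBT = R$449,000 − R$126,469.00 = R$322,531.00.
Net income = R$322,531.00 × (1 − 0.22) = R$251,574.18.
Per share: R$251,574.18 / 2,545,000 shares = R$0.10.

R$0.10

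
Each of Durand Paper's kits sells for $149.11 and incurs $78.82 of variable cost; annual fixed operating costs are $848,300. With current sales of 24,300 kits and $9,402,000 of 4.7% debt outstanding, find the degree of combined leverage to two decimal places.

4.09

At 24,300 units, contribution = 24,300 × $70.29 = $1,708,047.00.
EBIT = $1,708,047.00 − $848,300 = $859,747.00. Interest = $441,894.00, so EBIT − I = $417,853.00.
Degree of total leverage = total CM / (EBIT − interest) = $1,708,047.00 / $417,853.00 = 4.0877.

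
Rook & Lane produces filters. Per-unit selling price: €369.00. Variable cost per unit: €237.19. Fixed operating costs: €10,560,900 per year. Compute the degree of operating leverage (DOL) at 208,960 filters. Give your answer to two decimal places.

1.62

At 208,960 units, contribution = 208,960 × €131.81 = €27,543,017.60.
EBIT = €27,543,017.60 − €10,560,900 = €16,982,117.60.
DOL = contribution ÷ EBIT = €27,543,017.60 ÷ €16,982,117.60 = 1.6219.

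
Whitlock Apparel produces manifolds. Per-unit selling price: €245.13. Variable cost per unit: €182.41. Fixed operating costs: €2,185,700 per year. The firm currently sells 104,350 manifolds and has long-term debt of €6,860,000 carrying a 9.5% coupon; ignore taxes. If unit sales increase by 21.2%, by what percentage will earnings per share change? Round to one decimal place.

+37.4%

Total contribution margin = 104,350 × €62.72 = €6,544,832.00.
Subtracting fixed costs: EBIT = €6,544,832.00 − €2,185,700 = €4,359,132.00.
After interest of €651,700.00, pre-tax earnings = €3,707,432.00.
Degree of combined leverage = contribution ÷ (EBIT − I) = €6,544,832.00 ÷ €3,707,432.00 = 1.7653.
%ΔEPS = DCL × %ΔSales = 1.7653 × +21.2% = +37.4%.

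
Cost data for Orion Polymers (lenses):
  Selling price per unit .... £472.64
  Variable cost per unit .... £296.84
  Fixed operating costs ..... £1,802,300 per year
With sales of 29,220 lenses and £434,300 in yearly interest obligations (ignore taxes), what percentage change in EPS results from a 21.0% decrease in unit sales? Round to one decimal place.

At 29,220 units, contribution = 29,220 × £175.80 = £5,136,876.00.
EBIT = £5,136,876.00 − £1,802,300 = £3,334,576.00.
Interest = £434,300.00, so EBIT − I = £2,900,276.00.
DCL = total CM / (EBIT − I) = £5,136,876.00 / £2,900,276.00 = 1.7712.
%ΔEPS = DCL × %ΔSales = 1.7712 × -21.0% = -37.2%.

-37.2%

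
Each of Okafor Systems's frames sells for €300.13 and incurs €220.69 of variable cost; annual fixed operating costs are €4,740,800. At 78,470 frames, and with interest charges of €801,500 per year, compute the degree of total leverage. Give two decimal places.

At 78,470 units, contribution = 78,470 × €79.44 = €6,233,656.80.
EBIT = €6,233,656.80 − €4,740,800 = €1,492,856.80. Interest = €801,500.00, so EBIT − I = €691,356.80.
DCL = contribution ÷ (EBIT − I) = €6,233,656.80 ÷ €691,356.80 = 9.0166.

9.02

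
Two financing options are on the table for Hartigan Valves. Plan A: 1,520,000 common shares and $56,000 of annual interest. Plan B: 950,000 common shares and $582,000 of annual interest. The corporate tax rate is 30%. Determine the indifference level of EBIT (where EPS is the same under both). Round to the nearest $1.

$1,458,667

Set EPS_A = EPS_B: (EBIT − $56,000)(1 − 0.30) ÷ 1,520,000 = (EBIT − $582,000)(1 − 0.30) ÷ 950,000.
Cancelling (1 − t) and cross-multiplying: 950,000·(EBIT − 56,000) = 1,520,000·(EBIT − 582,000).
Solving, EBIT = (582,000·1,520,000 − 56,000·950,000) / (1,520,000 − 950,000) = 831,440,000,000 / 570,000 = 1,458,666.67.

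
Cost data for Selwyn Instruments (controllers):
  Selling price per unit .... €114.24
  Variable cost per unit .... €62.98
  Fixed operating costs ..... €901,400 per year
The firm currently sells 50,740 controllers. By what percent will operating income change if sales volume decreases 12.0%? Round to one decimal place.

-18.4%

At 50,740 units, contribution = 50,740 × €51.26 = €2,600,932.40.
EBIT = €2,600,932.40 − €901,400 = €1,699,532.40.
Degree of operating leverage = €2,600,932.40 / €1,699,532.40 = 1.5304.
%ΔEBIT = DOL × %ΔSales = 1.5304 × -12.0% = -18.4%.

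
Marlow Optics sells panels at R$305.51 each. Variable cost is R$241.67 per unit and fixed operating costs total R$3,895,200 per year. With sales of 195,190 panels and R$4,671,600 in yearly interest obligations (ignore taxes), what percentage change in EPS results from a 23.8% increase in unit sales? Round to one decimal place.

+76.2%

Contribution at this volume is 195,190 × R$63.84 = R$12,460,929.60.
Subtracting fixed costs: EBIT = R$12,460,929.60 − R$3,895,200 = R$8,565,729.60.
Interest = R$4,671,600.00, so EBIT − I = R$3,894,129.60.
Degree of combined leverage = contribution ÷ (EBIT − I) = R$12,460,929.60 ÷ R$3,894,129.60 = 3.1999.
EPS therefore changes by 3.1999 × (+23.8%) = +76.2%.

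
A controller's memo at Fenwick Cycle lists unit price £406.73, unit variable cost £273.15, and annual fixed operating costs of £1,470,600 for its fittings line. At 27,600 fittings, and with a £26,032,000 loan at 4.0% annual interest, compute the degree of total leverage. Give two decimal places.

3.14

Total contribution margin = 27,600 × £133.58 = £3,686,808.00.
Operating income = contribution − fixed costs = £3,686,808.00 − £1,470,600 = £2,216,208.00. Interest = £1,041,280.00.
DOL = £3,686,808.00 ÷ £2,216,208.00 = 1.6636; DFL = £2,216,208.00 ÷ £1,174,928.00 = 1.8863.
Combined leverage = 1.6636 × 1.8863 = 3.1380.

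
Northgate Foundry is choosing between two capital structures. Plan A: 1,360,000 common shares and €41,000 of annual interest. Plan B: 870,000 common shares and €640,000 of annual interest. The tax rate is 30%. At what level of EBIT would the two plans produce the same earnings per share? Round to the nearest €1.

€1,703,531

At indifference, (EBIT − 41,000)(1 − t)/1,360,000 = (EBIT − 640,000)(1 − t)/870,000.
Cancelling (1 − t) and cross-multiplying: 870,000·(EBIT − 41,000) = 1,360,000·(EBIT − 640,000).
EBIT × (1,360,000 − 870,000) = 640,000 × 1,360,000 − 41,000 × 870,000 = 834,730,000,000, so EBIT = 834,730,000,000 ÷ 490,000 = 1,703,530.61.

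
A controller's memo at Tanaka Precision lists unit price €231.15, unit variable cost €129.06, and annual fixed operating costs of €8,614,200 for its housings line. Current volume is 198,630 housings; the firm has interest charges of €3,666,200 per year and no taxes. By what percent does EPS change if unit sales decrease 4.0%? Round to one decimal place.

Contribution at this volume is 198,630 × €102.09 = €20,278,136.70.
Operating income = contribution − fixed costs = €20,278,136.70 − €8,614,200 = €11,663,936.70.
After interest of €3,666,200.00, pre-tax earnings = €7,997,736.70.
DCL = total CM / (EBIT − I) = €20,278,136.70 / €7,997,736.70 = 2.5355.
EPS therefore changes by 2.5355 × (-4.0%) = -10.1%.

-10.1%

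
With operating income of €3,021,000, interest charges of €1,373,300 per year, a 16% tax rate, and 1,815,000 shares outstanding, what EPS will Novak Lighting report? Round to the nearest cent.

Interest = €1,373,300.00, so EBT = €3,021,000 − €1,373,300.00 = €1,647,700.00.
Net income = €1,647,700.00 × (1 − 0.16) = €1,384,068.00.
Per share: €1,384,068.00 / 1,815,000 shares = €0.76.

€0.76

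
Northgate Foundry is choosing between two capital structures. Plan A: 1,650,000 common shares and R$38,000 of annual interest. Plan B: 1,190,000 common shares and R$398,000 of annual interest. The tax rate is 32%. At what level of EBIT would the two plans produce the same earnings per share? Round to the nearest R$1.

R$1,329,304

At indifference, (EBIT − 38,000)(1 − t)/1,650,000 = (EBIT − 398,000)(1 − t)/1,190,000.
The (1 − t) factor cancels: (EBIT − 38,000) × 1,190,000 = (EBIT − 398,000) × 1,650,000.
Solving, EBIT = (398,000·1,650,000 − 38,000·1,190,000) / (1,650,000 − 1,190,000) = 611,480,000,000 / 460,000 = 1,329,304.35.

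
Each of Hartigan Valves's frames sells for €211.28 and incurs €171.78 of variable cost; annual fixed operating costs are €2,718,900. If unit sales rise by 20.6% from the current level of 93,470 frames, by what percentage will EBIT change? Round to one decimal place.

+78.2%

Contribution at this volume is 93,470 × €39.50 = €3,692,065.00.
Subtracting fixed costs: EBIT = €3,692,065.00 − €2,718,900 = €973,165.00.
Degree of operating leverage = €3,692,065.00 / €973,165.00 = 3.7939.
Operating income changes by 3.7939 × +20.6% = +78.2%.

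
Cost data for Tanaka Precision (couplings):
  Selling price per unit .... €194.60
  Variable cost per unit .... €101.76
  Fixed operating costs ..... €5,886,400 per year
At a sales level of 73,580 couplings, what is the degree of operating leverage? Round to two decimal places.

Contribution at this volume is 73,580 × €92.84 = €6,831,167.20.
EBIT = €6,831,167.20 − €5,886,400 = €944,767.20.
DOL = contribution ÷ EBIT = €6,831,167.20 ÷ €944,767.20 = 7.2305.

7.23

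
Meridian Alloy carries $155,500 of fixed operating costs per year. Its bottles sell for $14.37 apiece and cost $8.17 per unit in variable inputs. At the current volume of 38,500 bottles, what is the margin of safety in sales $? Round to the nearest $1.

$192,836

Unit CM = price − variable cost = $14.37 − $8.17 = $6.20. Break-even units = $155,500 ÷ $6.20 = 25,080.65; break-even revenue = 25,080.65 × $14.37 = $360,408.87.
Actual sales revenue = 38,500 × $14.37 = $553,245.00.
Margin of safety = $553,245.00 − $360,408.87 = $192,836.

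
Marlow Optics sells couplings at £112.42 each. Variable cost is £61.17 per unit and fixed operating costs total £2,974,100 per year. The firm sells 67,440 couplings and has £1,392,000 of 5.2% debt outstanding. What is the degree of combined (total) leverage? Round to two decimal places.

8.43

At 67,440 units, contribution = 67,440 × £51.25 = £3,456,300.00.
Operating income = contribution − fixed costs = £3,456,300.00 − £2,974,100 = £482,200.00. Interest = £72,384.00.
DOL = £3,456,300.00 ÷ £482,200.00 = 7.1678; DFL = £482,200.00 ÷ £409,816.00 = 1.1766.
Combined leverage = 7.1678 × 1.1766 = 8.4336.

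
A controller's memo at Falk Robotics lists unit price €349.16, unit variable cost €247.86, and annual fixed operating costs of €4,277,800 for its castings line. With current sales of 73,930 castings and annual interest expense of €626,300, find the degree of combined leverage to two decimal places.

Total contribution margin = 73,930 × €101.30 = €7,489,109.00.
EBIT = €7,489,109.00 − €4,277,800 = €3,211,309.00. Interest = €626,300.00, so EBIT − I = €2,585,009.00.
Degree of total leverage = total CM / (EBIT − interest) = €7,489,109.00 / €2,585,009.00 = 2.8971.

2.90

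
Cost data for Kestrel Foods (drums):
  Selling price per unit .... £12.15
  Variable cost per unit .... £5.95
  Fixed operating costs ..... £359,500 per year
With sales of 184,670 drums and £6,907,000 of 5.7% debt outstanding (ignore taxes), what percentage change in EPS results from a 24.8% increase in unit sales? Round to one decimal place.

+72.5%

Total contribution margin = 184,670 × £6.20 = £1,144,954.00.
Subtracting fixed costs: EBIT = £1,144,954.00 − £359,500 = £785,454.00.
After interest of £393,699.00, pre-tax earnings = £391,755.00.
DCL = total CM / (EBIT − I) = £1,144,954.00 / £391,755.00 = 2.9226.
EPS therefore changes by 2.9226 × (+24.8%) = +72.5%.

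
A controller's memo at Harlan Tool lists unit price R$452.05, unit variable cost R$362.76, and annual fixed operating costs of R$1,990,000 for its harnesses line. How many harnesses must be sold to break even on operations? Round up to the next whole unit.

Each unit contributes R$452.05 − R$362.76 = R$89.29.
Break-even volume = fixed costs ÷ CM per unit = R$1,990,000 ÷ R$89.29 = 22,286.93, so 22,287 harnesses.

22,287 harnesses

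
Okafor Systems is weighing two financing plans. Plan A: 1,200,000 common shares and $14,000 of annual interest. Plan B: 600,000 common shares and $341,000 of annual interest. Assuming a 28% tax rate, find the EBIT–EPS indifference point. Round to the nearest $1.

Set EPS_A = EPS_B: (EBIT − $14,000)(1 − 0.28) ÷ 1,200,000 = (EBIT − $341,000)(1 − 0.28) ÷ 600,000.
Cancelling (1 − t) and cross-multiplying: 600,000·(EBIT − 14,000) = 1,200,000·(EBIT − 341,000).
EBIT × (1,200,000 − 600,000) = 341,000 × 1,200,000 − 14,000 × 600,000 = 400,800,000,000, so EBIT = 400,800,000,000 ÷ 600,000 = 668,000.00.

$668,000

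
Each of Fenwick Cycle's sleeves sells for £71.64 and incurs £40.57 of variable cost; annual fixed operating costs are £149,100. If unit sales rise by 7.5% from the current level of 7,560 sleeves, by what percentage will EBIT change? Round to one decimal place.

+20.5%

Total contribution margin = 7,560 × £31.07 = £234,889.20.
EBIT = £234,889.20 − £149,100 = £85,789.20.
Degree of operating leverage = £234,889.20 / £85,789.20 = 2.7380.
%ΔEBIT = DOL × %ΔSales = 2.7380 × +7.5% = +20.5%.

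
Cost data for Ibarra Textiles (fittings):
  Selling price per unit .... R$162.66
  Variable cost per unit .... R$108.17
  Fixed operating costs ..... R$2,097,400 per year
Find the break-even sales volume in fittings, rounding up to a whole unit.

Each unit contributes R$162.66 − R$108.17 = R$54.49.
Units to break even: R$2,097,400 ÷ R$54.49 = 38,491.47, rounded up to 38,492.

38,492 fittings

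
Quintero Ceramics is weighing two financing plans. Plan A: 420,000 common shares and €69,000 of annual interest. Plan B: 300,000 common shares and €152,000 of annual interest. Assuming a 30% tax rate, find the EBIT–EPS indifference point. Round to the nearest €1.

€359,500

Set EPS_A = EPS_B: (EBIT − €69,000)(1 − 0.30) ÷ 420,000 = (EBIT − €152,000)(1 − 0.30) ÷ 300,000.
Cancelling (1 − t) and cross-multiplying: 300,000·(EBIT − 69,000) = 420,000·(EBIT − 152,000).
EBIT × (420,000 − 300,000) = 152,000 × 420,000 − 69,000 × 300,000 = 43,140,000,000, so EBIT = 43,140,000,000 ÷ 120,000 = 359,500.00.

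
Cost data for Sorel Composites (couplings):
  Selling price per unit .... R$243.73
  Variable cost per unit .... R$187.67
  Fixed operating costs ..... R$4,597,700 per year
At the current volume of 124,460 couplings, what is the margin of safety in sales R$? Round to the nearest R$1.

Contribution margin per unit = R$243.73 − R$187.67 = R$56.06. Break-even units = R$4,597,700 ÷ R$56.06 = 82,013.91; break-even revenue = 82,013.91 × R$243.73 = R$19,989,251.18.
Actual sales revenue = 124,460 × R$243.73 = R$30,334,635.80.
Margin of safety = R$30,334,635.80 − R$19,989,251.18 = R$10,345,385.

R$10,345,385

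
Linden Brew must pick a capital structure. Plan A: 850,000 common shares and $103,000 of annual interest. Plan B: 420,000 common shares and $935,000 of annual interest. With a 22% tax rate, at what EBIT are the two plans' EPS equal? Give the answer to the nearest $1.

$1,747,651

At indifference, (EBIT − 103,000)(1 − t)/850,000 = (EBIT − 935,000)(1 − t)/420,000.
The (1 − t) factor cancels: (EBIT − 103,000) × 420,000 = (EBIT − 935,000) × 850,000.
Solving, EBIT = (935,000·850,000 − 103,000·420,000) / (850,000 − 420,000) = 751,490,000,000 / 430,000 = 1,747,651.16.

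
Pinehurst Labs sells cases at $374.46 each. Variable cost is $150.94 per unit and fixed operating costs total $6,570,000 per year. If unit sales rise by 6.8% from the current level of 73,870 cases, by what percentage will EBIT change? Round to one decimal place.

Total contribution margin = 73,870 × $223.52 = $16,511,422.40.
EBIT = $16,511,422.40 − $6,570,000 = $9,941,422.40.
DOL = contribution ÷ EBIT = $16,511,422.40 ÷ $9,941,422.40 = 1.6609.
So EBIT moves 1.6609 × (+6.8%) = +11.3%.

+11.3%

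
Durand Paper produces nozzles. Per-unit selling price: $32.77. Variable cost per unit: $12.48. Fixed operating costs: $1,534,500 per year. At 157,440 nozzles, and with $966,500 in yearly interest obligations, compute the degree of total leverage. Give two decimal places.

Total contribution margin = 157,440 × $20.29 = $3,194,457.60.
EBIT = $3,194,457.60 − $1,534,500 = $1,659,957.60. Interest = $966,500.00, so EBIT − I = $693,457.60.
DCL = contribution ÷ (EBIT − I) = $3,194,457.60 ÷ $693,457.60 = 4.6066.

4.61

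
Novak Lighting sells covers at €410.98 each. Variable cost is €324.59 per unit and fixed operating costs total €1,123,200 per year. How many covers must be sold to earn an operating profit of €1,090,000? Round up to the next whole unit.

Unit CM = price − variable cost = €410.98 − €324.59 = €86.39.
Required volume = (fixed costs + target profit) ÷ CM = (€1,123,200 + €1,090,000) ÷ €86.39 = 25,618.71, so 25,619 covers.

25,619 covers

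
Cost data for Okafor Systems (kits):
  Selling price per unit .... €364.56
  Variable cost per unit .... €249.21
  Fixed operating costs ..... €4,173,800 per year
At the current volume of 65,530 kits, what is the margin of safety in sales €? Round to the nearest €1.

Unit CM = price − variable cost = €364.56 − €249.21 = €115.35. Break-even units = €4,173,800 ÷ €115.35 = 36,183.79; break-even revenue = 36,183.79 × €364.56 = €13,191,161.92.
Actual sales revenue = 65,530 × €364.56 = €23,889,616.80.
Margin of safety = €23,889,616.80 − €13,191,161.92 = €10,698,455.

€10,698,455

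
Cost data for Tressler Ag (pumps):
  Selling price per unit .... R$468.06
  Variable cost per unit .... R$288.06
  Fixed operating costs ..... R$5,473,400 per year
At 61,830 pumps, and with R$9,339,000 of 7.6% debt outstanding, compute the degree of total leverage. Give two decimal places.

Total contribution margin = 61,830 × R$180.00 = R$11,129,400.00.
Subtracting fixed costs: EBIT = R$11,129,400.00 − R$5,473,400 = R$5,656,000.00. Interest = R$709,764.00.
DOL = R$11,129,400.00 ÷ R$5,656,000.00 = 1.9677; DFL = R$5,656,000.00 ÷ R$4,946,236.00 = 1.1435.
DCL = DOL × DFL = 1.9677 × 1.1435 = 2.2501.

2.25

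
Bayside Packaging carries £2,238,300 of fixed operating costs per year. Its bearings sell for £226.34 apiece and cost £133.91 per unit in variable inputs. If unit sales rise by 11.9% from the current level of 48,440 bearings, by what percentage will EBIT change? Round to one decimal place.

Contribution at this volume is 48,440 × £92.43 = £4,477,309.20.
Operating income = contribution − fixed costs = £4,477,309.20 − £2,238,300 = £2,239,009.20.
Degree of operating leverage = £4,477,309.20 / £2,239,009.20 = 1.9997.
%ΔEBIT = DOL × %ΔSales = 1.9997 × +11.9% = +23.8%.

+23.8%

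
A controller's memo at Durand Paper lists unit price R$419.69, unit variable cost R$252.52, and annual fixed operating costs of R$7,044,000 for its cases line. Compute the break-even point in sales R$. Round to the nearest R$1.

Contribution margin per unit = R$419.69 − R$252.52 = R$167.17, a CM ratio of R$167.17 ÷ R$419.69 = 0.3983.
Break-even sales = FC ÷ CM ratio = R$7,044,000 × R$419.69 / R$167.17 = R$17,684,371.

R$17,684,371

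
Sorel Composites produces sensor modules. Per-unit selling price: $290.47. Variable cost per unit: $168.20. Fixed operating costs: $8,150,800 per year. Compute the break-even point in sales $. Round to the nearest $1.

$19,363,400

Contribution margin per unit = $290.47 − $168.20 = $122.27, a CM ratio of $122.27 ÷ $290.47 = 0.4209.
Break-even revenue = fixed costs × price ÷ CM = $8,150,800 × $290.47 ÷ $122.27 = $19,363,400.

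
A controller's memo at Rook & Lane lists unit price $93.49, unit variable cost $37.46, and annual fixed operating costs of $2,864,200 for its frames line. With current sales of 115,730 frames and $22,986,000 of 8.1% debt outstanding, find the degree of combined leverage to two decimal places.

Contribution at this volume is 115,730 × $56.03 = $6,484,351.90.
Subtracting fixed costs: EBIT = $6,484,351.90 − $2,864,200 = $3,620,151.90. Interest = $1,861,866.00.
DOL = $6,484,351.90 ÷ $3,620,151.90 = 1.7912; DFL = $3,620,151.90 ÷ $1,758,285.90 = 2.0589.
DCL = DOL × DFL = 1.7912 × 2.0589 = 3.6879.

3.69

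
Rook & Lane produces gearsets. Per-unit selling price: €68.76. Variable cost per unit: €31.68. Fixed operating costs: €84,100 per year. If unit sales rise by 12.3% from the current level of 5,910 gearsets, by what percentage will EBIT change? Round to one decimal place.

+20.0%

At 5,910 units, contribution = 5,910 × €37.08 = €219,142.80.
Subtracting fixed costs: EBIT = €219,142.80 − €84,100 = €135,042.80.
DOL = contribution ÷ EBIT = €219,142.80 ÷ €135,042.80 = 1.6228.
Operating income changes by 1.6228 × +12.3% = +20.0%.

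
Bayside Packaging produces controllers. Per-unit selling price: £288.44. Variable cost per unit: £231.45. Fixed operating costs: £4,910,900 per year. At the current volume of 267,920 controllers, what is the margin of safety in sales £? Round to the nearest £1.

£52,423,607

Unit CM = price − variable cost = £288.44 − £231.45 = £56.99. Break-even units = £4,910,900 ÷ £56.99 = 86,171.26; break-even revenue = 86,171.26 × £288.44 = £24,855,237.69.
Current sales = 267,920 × £288.44 = £77,278,844.80.
Margin of safety = £77,278,844.80 − £24,855,237.69 = £52,423,607.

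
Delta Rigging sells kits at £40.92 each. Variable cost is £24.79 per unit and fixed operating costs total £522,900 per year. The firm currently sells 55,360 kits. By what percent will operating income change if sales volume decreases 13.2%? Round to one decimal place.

-31.9%

Total contribution margin = 55,360 × £16.13 = £892,956.80.
EBIT = £892,956.80 − £522,900 = £370,056.80.
DOL = contribution ÷ EBIT = £892,956.80 ÷ £370,056.80 = 2.4130.
So EBIT moves 2.4130 × (-13.2%) = -31.9%.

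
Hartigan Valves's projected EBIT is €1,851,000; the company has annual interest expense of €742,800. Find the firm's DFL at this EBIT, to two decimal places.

1.67

Annual interest charges come to €742,800.00.
Degree of financial leverage = EBIT / (EBIT − interest) = €1,851,000 / €1,108,200.00 = 1.6703.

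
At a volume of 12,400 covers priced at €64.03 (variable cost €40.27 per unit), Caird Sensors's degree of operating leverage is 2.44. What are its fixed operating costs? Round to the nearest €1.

At 12,400 units, contribution = 12,400 × €23.76 = €294,624.00.
Since DOL = CM ÷ EBIT, EBIT = €294,624.00 ÷ 2.44 = €120,747.54.
And FC = contribution − EBIT = €294,624.00 − €120,747.54 = €173,876.

€173,876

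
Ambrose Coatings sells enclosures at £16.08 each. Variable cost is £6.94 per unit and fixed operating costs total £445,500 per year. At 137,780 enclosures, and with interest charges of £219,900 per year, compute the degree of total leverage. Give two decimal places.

2.12

At 137,780 units, contribution = 137,780 × £9.14 = £1,259,309.20.
EBIT = £1,259,309.20 − £445,500 = £813,809.20. Interest = £219,900.00, so EBIT − I = £593,909.20.
Degree of total leverage = total CM / (EBIT − interest) = £1,259,309.20 / £593,909.20 = 2.1204.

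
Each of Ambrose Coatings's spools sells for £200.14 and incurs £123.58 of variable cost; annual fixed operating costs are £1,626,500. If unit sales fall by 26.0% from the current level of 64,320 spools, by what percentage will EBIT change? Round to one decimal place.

-38.8%

At 64,320 units, contribution = 64,320 × £76.56 = £4,924,339.20.
Operating income = contribution − fixed costs = £4,924,339.20 − £1,626,500 = £3,297,839.20.
DOL = contribution ÷ EBIT = £4,924,339.20 ÷ £3,297,839.20 = 1.4932.
Operating income changes by 1.4932 × -26.0% = -38.8%.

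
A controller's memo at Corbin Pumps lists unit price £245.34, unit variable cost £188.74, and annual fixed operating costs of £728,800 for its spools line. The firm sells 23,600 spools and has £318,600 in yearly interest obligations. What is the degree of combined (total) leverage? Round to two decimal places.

4.63

Total contribution margin = 23,600 × £56.60 = £1,335,760.00.
EBIT = £1,335,760.00 − £728,800 = £606,960.00. Interest = £318,600.00, so EBIT − I = £288,360.00.
DCL = contribution ÷ (EBIT − I) = £1,335,760.00 ÷ £288,360.00 = 4.6323.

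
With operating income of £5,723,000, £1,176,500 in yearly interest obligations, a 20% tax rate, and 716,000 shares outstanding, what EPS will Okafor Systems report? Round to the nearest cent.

Pre-tax income = £5,723,000 − £1,176,500.00 = £4,546,500.00.
Net income = £4,546,500.00 × (1 − 0.20) = £3,637,200.00.
Per share: £3,637,200.00 / 716,000 shares = £5.08.

£5.08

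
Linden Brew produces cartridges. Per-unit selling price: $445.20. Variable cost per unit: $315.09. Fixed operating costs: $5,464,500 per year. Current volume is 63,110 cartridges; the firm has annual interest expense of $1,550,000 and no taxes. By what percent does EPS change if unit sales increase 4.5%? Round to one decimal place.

+30.9%

Contribution at this volume is 63,110 × $130.11 = $8,211,242.10.
Operating income = contribution − fixed costs = $8,211,242.10 − $5,464,500 = $2,746,742.10.
Interest = $1,550,000.00, so EBIT − I = $1,196,742.10.
DCL = total CM / (EBIT − I) = $8,211,242.10 / $1,196,742.10 = 6.8613.
%ΔEPS = DCL × %ΔSales = 6.8613 × +4.5% = +30.9%.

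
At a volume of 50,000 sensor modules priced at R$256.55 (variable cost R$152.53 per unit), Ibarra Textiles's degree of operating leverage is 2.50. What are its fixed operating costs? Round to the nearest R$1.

R$3,120,600

Contribution at this volume is 50,000 × R$104.02 = R$5,201,000.00.
DOL = contribution / EBIT, so EBIT = R$5,201,000.00 / 2.50 = R$2,080,400.00.
Fixed costs = CM − EBIT = R$5,201,000.00 − R$2,080,400.00 = R$3,120,600.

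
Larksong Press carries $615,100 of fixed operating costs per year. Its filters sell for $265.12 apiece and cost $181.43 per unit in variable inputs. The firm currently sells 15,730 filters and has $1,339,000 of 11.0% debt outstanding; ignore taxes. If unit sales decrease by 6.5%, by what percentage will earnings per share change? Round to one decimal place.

-15.4%

Total contribution margin = 15,730 × $83.69 = $1,316,443.70.
EBIT = $1,316,443.70 − $615,100 = $701,343.70.
Interest = $147,290.00, so EBIT − I = $554,053.70.
Degree of combined leverage = contribution ÷ (EBIT − I) = $1,316,443.70 ÷ $554,053.70 = 2.3760.
EPS therefore changes by 2.3760 × (-6.5%) = -15.4%.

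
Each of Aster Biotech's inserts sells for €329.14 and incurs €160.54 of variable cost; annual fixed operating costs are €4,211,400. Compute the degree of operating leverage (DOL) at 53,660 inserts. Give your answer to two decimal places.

At 53,660 units, contribution = 53,660 × €168.60 = €9,047,076.00.
Subtracting fixed costs: EBIT = €9,047,076.00 − €4,211,400 = €4,835,676.00.
Degree of operating leverage = €9,047,076.00 / €4,835,676.00 = 1.8709.

1.87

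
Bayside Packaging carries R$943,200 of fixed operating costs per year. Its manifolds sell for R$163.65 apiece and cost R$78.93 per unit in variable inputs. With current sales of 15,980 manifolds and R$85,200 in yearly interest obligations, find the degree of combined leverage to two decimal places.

4.16

Contribution at this volume is 15,980 × R$84.72 = R$1,353,825.60.
Subtracting fixed costs: EBIT = R$1,353,825.60 − R$943,200 = R$410,625.60. Interest = R$85,200.00.
DOL = R$1,353,825.60 ÷ R$410,625.60 = 3.2970; DFL = R$410,625.60 ÷ R$325,425.60 = 1.2618.
DCL = DOL × DFL = 3.2970 × 1.2618 = 4.1602.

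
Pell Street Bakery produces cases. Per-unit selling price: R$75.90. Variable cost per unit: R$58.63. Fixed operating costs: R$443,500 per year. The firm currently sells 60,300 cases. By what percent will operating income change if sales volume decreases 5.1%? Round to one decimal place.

-8.9%

At 60,300 units, contribution = 60,300 × R$17.27 = R$1,041,381.00.
Subtracting fixed costs: EBIT = R$1,041,381.00 − R$443,500 = R$597,881.00.
Degree of operating leverage = R$1,041,381.00 / R$597,881.00 = 1.7418.
So EBIT moves 1.7418 × (-5.1%) = -8.9%.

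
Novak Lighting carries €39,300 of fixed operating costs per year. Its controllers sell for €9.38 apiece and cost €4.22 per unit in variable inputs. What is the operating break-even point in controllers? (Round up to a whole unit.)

Each unit contributes €9.38 − €4.22 = €5.16.
Break-even volume = fixed costs ÷ CM per unit = €39,300 ÷ €5.16 = 7,616.28, so 7,617 controllers.

7,617 controllers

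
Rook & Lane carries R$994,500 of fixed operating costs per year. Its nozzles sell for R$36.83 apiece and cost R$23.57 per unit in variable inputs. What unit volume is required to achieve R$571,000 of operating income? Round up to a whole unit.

Each unit contributes R$36.83 − R$23.57 = R$13.26.
Units = (FC + target) / CM = (R$994,500 + R$571,000) / R$13.26 = 118,061.84, so 118,062 nozzles.

118,062 nozzles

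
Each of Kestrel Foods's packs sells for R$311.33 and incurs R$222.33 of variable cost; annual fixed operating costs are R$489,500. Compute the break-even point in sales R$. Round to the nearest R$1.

R$1,712,315

CM per unit = R$311.33 − R$222.33 = R$89.00; CM ratio = R$89.00 / R$311.33 = 0.2859.
Break-even revenue = fixed costs × price ÷ CM = R$489,500 × R$311.33 ÷ R$89.00 = R$1,712,315.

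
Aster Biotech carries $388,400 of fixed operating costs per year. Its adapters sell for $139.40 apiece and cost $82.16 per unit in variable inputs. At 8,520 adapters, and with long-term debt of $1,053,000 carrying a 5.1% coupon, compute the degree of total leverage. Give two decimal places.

10.70

Contribution at this volume is 8,520 × $57.24 = $487,684.80.
Subtracting fixed costs: EBIT = $487,684.80 − $388,400 = $99,284.80. Interest = $53,703.00.
DOL = $487,684.80 ÷ $99,284.80 = 4.9120; DFL = $99,284.80 ÷ $45,581.80 = 2.1782.
DCL = DOL × DFL = 4.9120 × 2.1782 = 10.6993.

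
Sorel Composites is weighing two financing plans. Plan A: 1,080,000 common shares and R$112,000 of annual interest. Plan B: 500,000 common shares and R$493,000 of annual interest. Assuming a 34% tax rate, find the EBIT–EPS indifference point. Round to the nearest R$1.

R$821,448

Set EPS_A = EPS_B: (EBIT − R$112,000)(1 − 0.34) ÷ 1,080,000 = (EBIT − R$493,000)(1 − 0.34) ÷ 500,000.
The (1 − t) factor cancels: (EBIT − 112,000) × 500,000 = (EBIT − 493,000) × 1,080,000.
EBIT × (1,080,000 − 500,000) = 493,000 × 1,080,000 − 112,000 × 500,000 = 476,440,000,000, so EBIT = 476,440,000,000 ÷ 580,000 = 821,448.28.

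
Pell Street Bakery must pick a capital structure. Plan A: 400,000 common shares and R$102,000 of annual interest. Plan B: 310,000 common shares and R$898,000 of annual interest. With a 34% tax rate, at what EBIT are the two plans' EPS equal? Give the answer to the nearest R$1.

Set EPS_A = EPS_B: (EBIT − R$102,000)(1 − 0.34) ÷ 400,000 = (EBIT − R$898,000)(1 − 0.34) ÷ 310,000.
The (1 − t) factor cancels: (EBIT − 102,000) × 310,000 = (EBIT − 898,000) × 400,000.
Solving, EBIT = (898,000·400,000 − 102,000·310,000) / (400,000 − 310,000) = 327,580,000,000 / 90,000 = 3,639,777.78.

R$3,639,778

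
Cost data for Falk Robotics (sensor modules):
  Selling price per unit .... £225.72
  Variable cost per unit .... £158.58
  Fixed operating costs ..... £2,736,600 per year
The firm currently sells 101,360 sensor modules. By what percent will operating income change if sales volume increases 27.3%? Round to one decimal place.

Total contribution margin = 101,360 × £67.14 = £6,805,310.40.
EBIT = £6,805,310.40 − £2,736,600 = £4,068,710.40.
So DOL = total CM / EBIT = £6,805,310.40 / £4,068,710.40 = 1.6726.
%ΔEBIT = DOL × %ΔSales = 1.6726 × +27.3% = +45.7%.

+45.7%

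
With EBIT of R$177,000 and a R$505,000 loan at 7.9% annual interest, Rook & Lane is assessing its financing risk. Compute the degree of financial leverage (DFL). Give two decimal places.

Interest = R$39,895.00.
Degree of financial leverage = EBIT / (EBIT − interest) = R$177,000 / R$137,105.00 = 1.2910.

1.29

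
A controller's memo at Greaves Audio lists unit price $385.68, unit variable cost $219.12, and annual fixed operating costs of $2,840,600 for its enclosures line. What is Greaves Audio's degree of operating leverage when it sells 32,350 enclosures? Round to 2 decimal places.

Total contribution margin = 32,350 × $166.56 = $5,388,216.00.
EBIT = $5,388,216.00 − $2,840,600 = $2,547,616.00.
So DOL = total CM / EBIT = $5,388,216.00 / $2,547,616.00 = 2.1150.

2.12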